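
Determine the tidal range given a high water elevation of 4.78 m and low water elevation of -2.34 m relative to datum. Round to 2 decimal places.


Tidal range = High water - Low water
Tidal range = 4.78 - (-2.34)
Tidal range = 7.12 m

7.12


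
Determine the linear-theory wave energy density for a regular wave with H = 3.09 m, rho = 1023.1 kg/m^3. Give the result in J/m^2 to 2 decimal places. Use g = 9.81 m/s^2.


E = (1/8) * rho * g * H^2
E = (1/8) * 1023.1 * 9.81 * 3.09^2
E = 0.125 * 1023.1 * 9.81 * 9.5481
E = 11978.82 J/m^2

11978.82


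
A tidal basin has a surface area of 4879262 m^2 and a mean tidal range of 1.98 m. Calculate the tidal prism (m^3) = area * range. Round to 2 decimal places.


Tidal prism = Area * Tidal range
P = 4879262 * 1.98
P = 9660938.76 m^3

9660938.76


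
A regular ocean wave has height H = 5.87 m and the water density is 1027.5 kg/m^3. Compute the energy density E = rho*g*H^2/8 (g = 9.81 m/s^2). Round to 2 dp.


E = (1/8) * rho * g * H^2
E = (1/8) * 1027.5 * 9.81 * 5.87^2
E = 0.125 * 1027.5 * 9.81 * 34.4569
E = 43414.72 J/m^2

43414.72


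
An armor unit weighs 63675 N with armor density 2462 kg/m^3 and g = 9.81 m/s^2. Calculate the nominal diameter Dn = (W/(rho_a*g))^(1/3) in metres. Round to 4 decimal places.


V = W / (rho_a * g)
V = 63675 / (2462 * 9.81)
V = 63675 / 24152.22
V = 2.636404 m^3
Dn = V^(1/3) = 2.636404^(1/3)
Dn = 1.3815 m

1.3815


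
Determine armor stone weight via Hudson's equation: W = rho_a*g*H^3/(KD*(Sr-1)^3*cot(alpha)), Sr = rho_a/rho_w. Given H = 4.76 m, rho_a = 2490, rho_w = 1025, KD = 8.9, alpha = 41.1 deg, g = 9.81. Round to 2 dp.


Sr = rho_a / rho_w = 2490 / 1025 = 2.429268
(Sr - 1) = 1.429268
(Sr - 1)^3 = 2.919720
cot(41.1) = 1 / tan(41.1) = 1 / 0.872356 = 1.146322
Numerator = 2490 * 9.81 * 4.76^3 = 2634445.4641
Denominator = 8.9 * 2.919720 * 1.146322 = 29.787752
W = 2634445.4641 / 29.787752
W = 88440.56 N

88440.56


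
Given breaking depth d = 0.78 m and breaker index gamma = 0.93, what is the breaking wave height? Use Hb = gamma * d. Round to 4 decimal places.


Hb = gamma * d
Hb = 0.93 * 0.78
Hb = 0.7254 m

0.7254


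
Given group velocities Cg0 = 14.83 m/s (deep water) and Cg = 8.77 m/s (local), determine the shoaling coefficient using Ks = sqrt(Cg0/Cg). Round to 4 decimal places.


Ks = sqrt(Cg0 / Cg)
Ks = sqrt(14.83 / 8.77)
Ks = sqrt(1.6910)
Ks = 1.3004

1.3004


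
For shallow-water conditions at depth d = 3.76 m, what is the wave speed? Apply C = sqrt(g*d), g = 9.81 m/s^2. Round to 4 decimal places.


Using the shallow-water approximation:
C = sqrt(g * d) = sqrt(9.81 * 3.76)
C = sqrt(36.8856)
C = 6.0734 m/s

6.0734


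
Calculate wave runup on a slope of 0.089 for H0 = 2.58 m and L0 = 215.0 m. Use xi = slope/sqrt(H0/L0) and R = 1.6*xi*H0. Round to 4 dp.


xi = slope / sqrt(H0/L0)
H0/L0 = 2.58/215.0 = 0.012000
sqrt(0.012000) = 0.109545
xi = 0.089 / 0.109545 = 0.812455
R = 1.6 * xi * H0 = 1.6 * 0.812455 * 2.58
R = 3.3538 m

3.3538


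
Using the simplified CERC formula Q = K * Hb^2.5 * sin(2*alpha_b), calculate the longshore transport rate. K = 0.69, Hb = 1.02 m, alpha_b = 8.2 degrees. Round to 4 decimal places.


Q = K * Hb^2.5 * sin(2 * alpha_b)
Hb^2.5 = 1.02^2.5 = 1.050752
sin(2 * 8.2) = sin(16.4) = 0.282341
Q = 0.69 * 1.050752 * 0.282341
Q = 0.2047 m^3/s

0.2047


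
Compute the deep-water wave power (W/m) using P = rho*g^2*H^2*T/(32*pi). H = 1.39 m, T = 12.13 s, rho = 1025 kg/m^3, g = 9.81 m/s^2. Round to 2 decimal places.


P = rho * g^2 * H^2 * T / (32 * pi)
P = 1025 * 9.81^2 * 1.39^2 * 12.13 / (32 * pi)
P = 1025 * 96.2361 * 1.9321 * 12.13 / 100.53096
P = 22996.01 W/m

22996.01


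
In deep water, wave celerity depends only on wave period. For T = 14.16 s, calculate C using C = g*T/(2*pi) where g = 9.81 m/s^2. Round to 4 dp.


We use the deep-water celerity formula:
C = g * T / (2 * pi)
C = 9.81 * 14.16 / (2 * 3.14159...)
C = 138.909600 / 6.283185
C = 22.1081 m/s

22.1081


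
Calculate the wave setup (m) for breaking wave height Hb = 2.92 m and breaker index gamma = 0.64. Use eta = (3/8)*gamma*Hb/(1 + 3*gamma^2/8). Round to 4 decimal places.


eta = (3/8) * gamma * Hb / (1 + 3*gamma^2/8)
Numerator = (3/8) * 0.64 * 2.92 = 0.700800
Denominator = 1 + 3*0.64^2/8 = 1 + 0.153600 = 1.153600
eta = 0.700800 / 1.153600
eta = 0.6075 m

0.6075


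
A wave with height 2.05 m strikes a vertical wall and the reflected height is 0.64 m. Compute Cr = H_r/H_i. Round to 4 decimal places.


Cr = H_r / H_i
Cr = 0.64 / 2.05
Cr = 0.3122

0.3122


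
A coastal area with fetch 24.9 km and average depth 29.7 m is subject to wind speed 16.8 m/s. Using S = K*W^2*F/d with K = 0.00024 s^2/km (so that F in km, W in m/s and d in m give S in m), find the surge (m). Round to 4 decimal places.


S = K * W^2 * F / d
W^2 = 16.8^2 = 282.24
S = 0.00024 * 282.24 * 24.9 / 29.7
Numerator = 0.00024 * 282.24 * 24.9 = 1.686666
S = 1.686666 / 29.7 = 0.0568 m

0.0568


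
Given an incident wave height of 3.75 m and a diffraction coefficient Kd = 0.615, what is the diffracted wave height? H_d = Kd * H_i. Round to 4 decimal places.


H_d = Kd * H_i
H_d = 0.615 * 3.75
H_d = 2.3063 m

2.3063


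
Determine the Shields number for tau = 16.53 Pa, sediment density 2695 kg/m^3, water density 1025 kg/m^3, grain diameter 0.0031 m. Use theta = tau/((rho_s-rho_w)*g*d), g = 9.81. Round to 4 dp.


theta = tau / ((rho_s - rho_w) * g * d)
rho_s - rho_w = 2695 - 1025 = 1670
Denominator = 1670 * 9.81 * 0.0031 = 50.786370
theta = 16.53 / 50.786370
theta = 0.3255

0.3255


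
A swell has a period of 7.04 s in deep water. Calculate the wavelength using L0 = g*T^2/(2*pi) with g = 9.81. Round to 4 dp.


L0 = g * T^2 / (2 * pi)
L0 = 9.81 * 7.04^2 / (2 * pi)
L0 = 9.81 * 49.5616 / 6.28319
L0 = 486.1993 / 6.28319
L0 = 77.3810 m

77.3810


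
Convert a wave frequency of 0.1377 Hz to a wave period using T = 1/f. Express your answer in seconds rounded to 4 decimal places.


T = 1 / f
T = 1 / 0.1377
T = 7.2622 s

7.2622


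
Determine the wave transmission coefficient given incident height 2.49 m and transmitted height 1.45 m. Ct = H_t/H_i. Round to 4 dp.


Ct = H_t / H_i
Ct = 1.45 / 2.49
Ct = 0.5823

0.5823


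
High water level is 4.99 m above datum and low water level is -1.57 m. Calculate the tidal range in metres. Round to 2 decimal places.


Tidal range = High water - Low water
Tidal range = 4.99 - (-1.57)
Tidal range = 6.56 m

6.56


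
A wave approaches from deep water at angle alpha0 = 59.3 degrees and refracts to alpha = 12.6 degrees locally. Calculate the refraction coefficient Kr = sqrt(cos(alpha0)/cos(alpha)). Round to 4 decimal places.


Kr = sqrt(cos(alpha0) / cos(alpha))
cos(59.3) = 0.510543
cos(12.6) = 0.975917
Kr = sqrt(0.510543 / 0.975917)
Kr = sqrt(0.523142)
Kr = 0.7233

0.7233


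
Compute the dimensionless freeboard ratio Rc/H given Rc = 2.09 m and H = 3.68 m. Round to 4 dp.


Relative freeboard = Rc / H
= 2.09 / 3.68
= 0.5679

0.5679


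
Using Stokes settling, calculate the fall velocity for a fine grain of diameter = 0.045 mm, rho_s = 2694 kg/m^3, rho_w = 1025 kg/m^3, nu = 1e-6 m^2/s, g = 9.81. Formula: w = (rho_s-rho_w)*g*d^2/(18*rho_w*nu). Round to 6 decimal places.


w = (rho_s - rho_w) * g * d^2 / (18 * rho_w * nu)
d = 0.045 mm = 0.000045 m
rho_s - rho_w = 2694 - 1025 = 1669
Numerator = 1669 * 9.81 * (0.000045)^2 = 0.000033155102
Denominator = 18 * 1025 * 1e-6 = 0.018450
w = 0.001797 m/s

0.001797


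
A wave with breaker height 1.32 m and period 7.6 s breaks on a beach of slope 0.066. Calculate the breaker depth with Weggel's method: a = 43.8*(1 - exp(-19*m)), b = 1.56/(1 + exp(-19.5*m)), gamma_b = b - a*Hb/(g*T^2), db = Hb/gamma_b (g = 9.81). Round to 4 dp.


a = 43.8 * (1 - exp(-19 * m))
exp(-19 * 0.066) = exp(-1.2540) = 0.285361
a = 43.8 * (1 - 0.285361) = 31.301185
b = 1.56 / (1 + exp(-19.5 * m))
exp(-19.5 * 0.066) = exp(-1.2870) = 0.276098
b = 1.56 / (1 + 0.276098) = 1.222477
Hb / (g * T^2) = 1.32 / (9.81 * 7.6^2) = 1.32 / 566.6256 = 0.00232958
gamma_b = b - a * Hb/(g*T^2) = 1.222477 - 31.301185 * 0.00232958 = 1.149558
db = Hb / gamma_b = 1.32 / 1.149558
db = 1.1483 m

1.1483


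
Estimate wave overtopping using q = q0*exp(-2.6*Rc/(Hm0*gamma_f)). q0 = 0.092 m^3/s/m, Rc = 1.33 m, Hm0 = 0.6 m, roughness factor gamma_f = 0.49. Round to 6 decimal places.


q = q0 * exp(-2.6 * Rc / (Hm0 * gamma_f))
Exponent = -2.6 * 1.33 / (0.6 * 0.49)
= -2.6 * 1.33 / 0.2940
= -11.761905
exp(-11.761905) = 0.000008
q = 0.092 * 0.000008
q = 0.000001 m^3/s/m

0.000001


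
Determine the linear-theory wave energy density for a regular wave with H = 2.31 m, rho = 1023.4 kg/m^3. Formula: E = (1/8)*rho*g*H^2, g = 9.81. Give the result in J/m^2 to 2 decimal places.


E = (1/8) * rho * g * H^2
E = (1/8) * 1023.4 * 9.81 * 2.31^2
E = 0.125 * 1023.4 * 9.81 * 5.3361
E = 6696.51 J/m^2

6696.51


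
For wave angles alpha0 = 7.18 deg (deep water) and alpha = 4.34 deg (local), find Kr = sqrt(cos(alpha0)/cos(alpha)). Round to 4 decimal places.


Kr = sqrt(cos(alpha0) / cos(alpha))
cos(7.18) = 0.992158
cos(4.34) = 0.997133
Kr = sqrt(0.992158 / 0.997133)
Kr = sqrt(0.995012)
Kr = 0.9975

0.9975


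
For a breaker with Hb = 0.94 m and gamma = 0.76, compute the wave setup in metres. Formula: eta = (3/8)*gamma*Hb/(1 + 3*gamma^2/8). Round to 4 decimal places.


eta = (3/8) * gamma * Hb / (1 + 3*gamma^2/8)
Numerator = (3/8) * 0.76 * 0.94 = 0.267900
Denominator = 1 + 3*0.76^2/8 = 1 + 0.216600 = 1.216600
eta = 0.267900 / 1.216600
eta = 0.2202 m

0.2202


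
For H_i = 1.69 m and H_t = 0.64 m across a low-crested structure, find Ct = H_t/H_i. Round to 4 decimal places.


Ct = H_t / H_i
Ct = 0.64 / 1.69
Ct = 0.3787

0.3787


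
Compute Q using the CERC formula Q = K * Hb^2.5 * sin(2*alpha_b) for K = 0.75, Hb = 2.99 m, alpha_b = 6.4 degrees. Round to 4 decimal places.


Q = K * Hb^2.5 * sin(2 * alpha_b)
Hb^2.5 = 2.99^2.5 = 15.458878
sin(2 * 6.4) = sin(12.8) = 0.221548
Q = 0.75 * 15.458878 * 0.221548
Q = 2.5687 m^3/s

2.5687


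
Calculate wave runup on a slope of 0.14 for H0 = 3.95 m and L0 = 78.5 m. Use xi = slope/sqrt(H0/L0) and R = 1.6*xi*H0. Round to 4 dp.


xi = slope / sqrt(H0/L0)
H0/L0 = 3.95/78.5 = 0.050318
sqrt(0.050318) = 0.224318
xi = 0.14 / 0.224318 = 0.624115
R = 1.6 * xi * H0 = 1.6 * 0.624115 * 3.95
R = 3.9444 m

3.9444


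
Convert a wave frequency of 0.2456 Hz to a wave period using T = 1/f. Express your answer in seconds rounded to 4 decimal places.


T = 1 / f
T = 1 / 0.2456
T = 4.0717 s

4.0717


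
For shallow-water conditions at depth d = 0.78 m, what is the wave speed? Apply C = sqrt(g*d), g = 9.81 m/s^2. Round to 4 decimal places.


Using the shallow-water approximation:
C = sqrt(g * d) = sqrt(9.81 * 0.78)
C = sqrt(7.6518)
C = 2.7662 m/s

2.7662


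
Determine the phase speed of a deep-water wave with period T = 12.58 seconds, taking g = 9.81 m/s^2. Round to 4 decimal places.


We use the deep-water celerity formula:
C = g * T / (2 * pi)
C = 9.81 * 12.58 / (2 * 3.14159...)
C = 123.409800 / 6.283185
C = 19.6413 m/s

19.6413


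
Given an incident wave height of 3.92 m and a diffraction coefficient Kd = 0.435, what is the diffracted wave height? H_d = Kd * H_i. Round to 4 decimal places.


H_d = Kd * H_i
H_d = 0.435 * 3.92
H_d = 1.7052 m

1.7052


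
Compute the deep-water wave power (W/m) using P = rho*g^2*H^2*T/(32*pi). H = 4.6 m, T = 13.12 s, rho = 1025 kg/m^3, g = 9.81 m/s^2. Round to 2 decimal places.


P = rho * g^2 * H^2 * T / (32 * pi)
P = 1025 * 9.81^2 * 4.6^2 * 13.12 / (32 * pi)
P = 1025 * 96.2361 * 21.1600 * 13.12 / 100.53096
P = 272402.78 W/m

272402.78


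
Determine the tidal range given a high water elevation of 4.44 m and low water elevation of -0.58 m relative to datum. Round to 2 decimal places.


Tidal range = High water - Low water
Tidal range = 4.44 - (-0.58)
Tidal range = 5.02 m

5.02


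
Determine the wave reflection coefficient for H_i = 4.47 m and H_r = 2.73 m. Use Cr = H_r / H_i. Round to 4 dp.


Cr = H_r / H_i
Cr = 2.73 / 4.47
Cr = 0.6107

0.6107


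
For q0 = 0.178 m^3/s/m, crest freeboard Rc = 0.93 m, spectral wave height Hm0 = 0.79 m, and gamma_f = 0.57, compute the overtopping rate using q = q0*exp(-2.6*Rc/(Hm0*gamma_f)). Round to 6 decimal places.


q = q0 * exp(-2.6 * Rc / (Hm0 * gamma_f))
Exponent = -2.6 * 0.93 / (0.79 * 0.57)
= -2.6 * 0.93 / 0.4503
= -5.369753
exp(-5.369753) = 0.004655
q = 0.178 * 0.004655
q = 0.000829 m^3/s/m

0.000829


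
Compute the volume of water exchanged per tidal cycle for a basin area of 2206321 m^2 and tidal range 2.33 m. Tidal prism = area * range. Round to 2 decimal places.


Tidal prism = Area * Tidal range
P = 2206321 * 2.33
P = 5140727.93 m^3

5140727.93


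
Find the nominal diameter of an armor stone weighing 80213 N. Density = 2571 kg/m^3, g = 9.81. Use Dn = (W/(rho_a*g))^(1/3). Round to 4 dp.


V = W / (rho_a * g)
V = 80213 / (2571 * 9.81)
V = 80213 / 25221.51
V = 3.180341 m^3
Dn = V^(1/3) = 3.180341^(1/3)
Dn = 1.4706 m

1.4706


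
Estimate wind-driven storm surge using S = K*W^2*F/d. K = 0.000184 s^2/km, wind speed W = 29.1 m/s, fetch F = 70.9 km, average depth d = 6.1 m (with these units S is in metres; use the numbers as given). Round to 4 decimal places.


S = K * W^2 * F / d
W^2 = 29.1^2 = 846.81
S = 0.000184 * 846.81 * 70.9 / 6.1
Numerator = 0.000184 * 846.81 * 70.9 = 11.047145
S = 11.047145 / 6.1 = 1.8110 m

1.8110


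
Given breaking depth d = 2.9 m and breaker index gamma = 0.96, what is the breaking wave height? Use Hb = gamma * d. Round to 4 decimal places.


Hb = gamma * d
Hb = 0.96 * 2.9
Hb = 2.7840 m

2.7840


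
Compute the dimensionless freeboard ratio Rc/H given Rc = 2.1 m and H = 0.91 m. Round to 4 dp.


Relative freeboard = Rc / H
= 2.1 / 0.91
= 2.3077

2.3077


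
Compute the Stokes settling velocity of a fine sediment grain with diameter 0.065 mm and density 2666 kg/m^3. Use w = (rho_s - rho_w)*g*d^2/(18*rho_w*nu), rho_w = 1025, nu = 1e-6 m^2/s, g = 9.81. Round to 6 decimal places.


w = (rho_s - rho_w) * g * d^2 / (18 * rho_w * nu)
d = 0.065 mm = 0.000065 m
rho_s - rho_w = 2666 - 1025 = 1641
Numerator = 1641 * 9.81 * (0.000065)^2 = 0.000068014937
Denominator = 18 * 1025 * 1e-6 = 0.018450
w = 0.003686 m/s

0.003686


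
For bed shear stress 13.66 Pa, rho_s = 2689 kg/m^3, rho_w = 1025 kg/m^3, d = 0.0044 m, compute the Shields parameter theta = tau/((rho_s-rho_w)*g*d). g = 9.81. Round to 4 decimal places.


theta = tau / ((rho_s - rho_w) * g * d)
rho_s - rho_w = 2689 - 1025 = 1664
Denominator = 1664 * 9.81 * 0.0044 = 71.824896
theta = 13.66 / 71.824896
theta = 0.1902

0.1902


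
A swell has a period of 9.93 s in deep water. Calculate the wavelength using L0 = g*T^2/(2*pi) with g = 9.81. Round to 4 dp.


L0 = g * T^2 / (2 * pi)
L0 = 9.81 * 9.93^2 / (2 * pi)
L0 = 9.81 * 98.6049 / 6.28319
L0 = 967.3141 / 6.28319
L0 = 153.9528 m

153.9528


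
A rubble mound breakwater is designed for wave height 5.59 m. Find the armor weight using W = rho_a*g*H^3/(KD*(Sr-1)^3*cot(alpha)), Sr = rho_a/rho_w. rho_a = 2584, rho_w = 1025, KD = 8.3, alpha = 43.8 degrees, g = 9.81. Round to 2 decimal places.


Sr = rho_a / rho_w = 2584 / 1025 = 2.520976
(Sr - 1) = 1.520976
(Sr - 1)^3 = 3.518574
cot(43.8) = 1 / tan(43.8) = 1 / 0.958966 = 1.042790
Numerator = 2584 * 9.81 * 5.59^3 = 4427891.1928
Denominator = 8.3 * 3.518574 * 1.042790 = 30.453825
W = 4427891.1928 / 30.453825
W = 145396.88 N

145396.88


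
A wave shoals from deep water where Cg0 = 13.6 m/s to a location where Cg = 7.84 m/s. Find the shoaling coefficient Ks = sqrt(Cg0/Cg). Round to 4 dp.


Ks = sqrt(Cg0 / Cg)
Ks = sqrt(13.6 / 7.84)
Ks = sqrt(1.7347)
Ks = 1.3171

1.3171


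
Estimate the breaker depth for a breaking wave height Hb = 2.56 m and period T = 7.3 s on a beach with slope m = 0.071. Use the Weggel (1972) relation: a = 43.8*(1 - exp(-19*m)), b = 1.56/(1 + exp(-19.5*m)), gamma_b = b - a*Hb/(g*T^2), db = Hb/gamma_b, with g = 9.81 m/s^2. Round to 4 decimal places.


a = 43.8 * (1 - exp(-19 * m))
exp(-19 * 0.071) = exp(-1.3490) = 0.259500
a = 43.8 * (1 - 0.259500) = 32.433916
b = 1.56 / (1 + exp(-19.5 * m))
exp(-19.5 * 0.071) = exp(-1.3845) = 0.250449
b = 1.56 / (1 + 0.250449) = 1.247552
Hb / (g * T^2) = 2.56 / (9.81 * 7.3^2) = 2.56 / 522.7749 = 0.00489695
gamma_b = b - a * Hb/(g*T^2) = 1.247552 - 32.433916 * 0.00489695 = 1.088725
db = Hb / gamma_b = 2.56 / 1.088725
db = 2.3514 m

2.3514


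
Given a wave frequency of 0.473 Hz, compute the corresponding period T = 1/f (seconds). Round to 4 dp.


T = 1 / f
T = 1 / 0.473
T = 2.1142 s

2.1142


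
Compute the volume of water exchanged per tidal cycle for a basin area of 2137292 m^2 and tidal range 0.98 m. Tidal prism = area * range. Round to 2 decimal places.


Tidal prism = Area * Tidal range
P = 2137292 * 0.98
P = 2094546.16 m^3

2094546.16


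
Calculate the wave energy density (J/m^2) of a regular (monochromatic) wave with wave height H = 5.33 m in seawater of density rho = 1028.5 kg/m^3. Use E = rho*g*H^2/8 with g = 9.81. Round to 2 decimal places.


E = (1/8) * rho * g * H^2
E = (1/8) * 1028.5 * 9.81 * 5.33^2
E = 0.125 * 1028.5 * 9.81 * 28.4089
E = 35829.25 J/m^2

35829.25


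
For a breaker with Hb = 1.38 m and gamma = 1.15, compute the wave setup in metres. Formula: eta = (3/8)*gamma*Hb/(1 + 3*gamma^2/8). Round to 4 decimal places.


eta = (3/8) * gamma * Hb / (1 + 3*gamma^2/8)
Numerator = (3/8) * 1.15 * 1.38 = 0.595125
Denominator = 1 + 3*1.15^2/8 = 1 + 0.495938 = 1.495938
eta = 0.595125 / 1.495938
eta = 0.3978 m

0.3978


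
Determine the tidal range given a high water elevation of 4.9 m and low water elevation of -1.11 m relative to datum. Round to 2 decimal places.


Tidal range = High water - Low water
Tidal range = 4.9 - (-1.11)
Tidal range = 6.01 m

6.01


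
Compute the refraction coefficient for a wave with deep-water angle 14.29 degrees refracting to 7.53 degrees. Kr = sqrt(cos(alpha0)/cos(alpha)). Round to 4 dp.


Kr = sqrt(cos(alpha0) / cos(alpha))
cos(14.29) = 0.969059
cos(7.53) = 0.991376
Kr = sqrt(0.969059 / 0.991376)
Kr = sqrt(0.977488)
Kr = 0.9887

0.9887


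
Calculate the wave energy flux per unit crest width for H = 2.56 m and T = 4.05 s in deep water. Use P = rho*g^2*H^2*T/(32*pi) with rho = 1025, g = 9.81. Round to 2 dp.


P = rho * g^2 * H^2 * T / (32 * pi)
P = 1025 * 9.81^2 * 2.56^2 * 4.05 / (32 * pi)
P = 1025 * 96.2361 * 6.5536 * 4.05 / 100.53096
P = 26043.36 W/m

26043.36


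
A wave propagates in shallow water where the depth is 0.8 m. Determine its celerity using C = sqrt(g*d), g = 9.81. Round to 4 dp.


Using the shallow-water approximation:
C = sqrt(g * d) = sqrt(9.81 * 0.8)
C = sqrt(7.8480)
C = 2.8014 m/s

2.8014


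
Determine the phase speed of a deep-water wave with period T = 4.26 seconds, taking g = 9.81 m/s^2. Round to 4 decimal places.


We use the deep-water celerity formula:
C = g * T / (2 * pi)
C = 9.81 * 4.26 / (2 * 3.14159...)
C = 41.790600 / 6.283185
C = 6.6512 m/s

6.6512


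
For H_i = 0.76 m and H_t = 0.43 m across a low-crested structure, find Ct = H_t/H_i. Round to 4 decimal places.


Ct = H_t / H_i
Ct = 0.43 / 0.76
Ct = 0.5658

0.5658


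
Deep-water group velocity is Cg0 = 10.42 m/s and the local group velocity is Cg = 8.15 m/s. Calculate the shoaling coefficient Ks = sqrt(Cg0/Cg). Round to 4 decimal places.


Ks = sqrt(Cg0 / Cg)
Ks = sqrt(10.42 / 8.15)
Ks = sqrt(1.2785)
Ks = 1.1307

1.1307


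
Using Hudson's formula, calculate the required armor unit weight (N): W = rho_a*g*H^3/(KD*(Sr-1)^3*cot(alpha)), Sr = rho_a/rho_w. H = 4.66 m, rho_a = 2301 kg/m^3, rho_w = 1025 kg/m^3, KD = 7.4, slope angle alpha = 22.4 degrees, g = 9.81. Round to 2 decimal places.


Sr = rho_a / rho_w = 2301 / 1025 = 2.244878
(Sr - 1) = 1.244878
(Sr - 1)^3 = 1.929214
cot(22.4) = 1 / tan(22.4) = 1 / 0.412170 = 2.426182
Numerator = 2301 * 9.81 * 4.66^3 = 2284248.6458
Denominator = 7.4 * 1.929214 * 2.426182 = 34.636619
W = 2284248.6458 / 34.636619
W = 65948.95 N

65948.95


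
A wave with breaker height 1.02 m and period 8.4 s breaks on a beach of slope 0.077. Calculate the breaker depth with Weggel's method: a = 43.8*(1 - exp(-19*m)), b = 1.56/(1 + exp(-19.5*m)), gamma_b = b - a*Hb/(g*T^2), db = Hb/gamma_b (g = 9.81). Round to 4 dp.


a = 43.8 * (1 - exp(-19 * m))
exp(-19 * 0.077) = exp(-1.4630) = 0.231541
a = 43.8 * (1 - 0.231541) = 33.658521
b = 1.56 / (1 + exp(-19.5 * m))
exp(-19.5 * 0.077) = exp(-1.5015) = 0.222796
b = 1.56 / (1 + 0.222796) = 1.275765
Hb / (g * T^2) = 1.02 / (9.81 * 8.4^2) = 1.02 / 692.1936 = 0.00147358
gamma_b = b - a * Hb/(g*T^2) = 1.275765 - 33.658521 * 0.00147358 = 1.226167
db = Hb / gamma_b = 1.02 / 1.226167
db = 0.8319 m

0.8319


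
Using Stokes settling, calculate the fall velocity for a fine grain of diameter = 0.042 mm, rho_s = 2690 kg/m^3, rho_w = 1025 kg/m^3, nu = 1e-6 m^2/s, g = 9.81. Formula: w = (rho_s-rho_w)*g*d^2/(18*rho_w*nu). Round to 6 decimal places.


w = (rho_s - rho_w) * g * d^2 / (18 * rho_w * nu)
d = 0.042 mm = 0.000042 m
rho_s - rho_w = 2690 - 1025 = 1665
Numerator = 1665 * 9.81 * (0.000042)^2 = 0.000028812559
Denominator = 18 * 1025 * 1e-6 = 0.018450
w = 0.001562 m/s

0.001562


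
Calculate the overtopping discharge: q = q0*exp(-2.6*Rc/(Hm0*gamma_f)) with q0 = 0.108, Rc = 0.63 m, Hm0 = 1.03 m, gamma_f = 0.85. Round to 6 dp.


q = q0 * exp(-2.6 * Rc / (Hm0 * gamma_f))
Exponent = -2.6 * 0.63 / (1.03 * 0.85)
= -2.6 * 0.63 / 0.8755
= -1.870931
exp(-1.870931) = 0.153980
q = 0.108 * 0.153980
q = 0.016630 m^3/s/m

0.016630


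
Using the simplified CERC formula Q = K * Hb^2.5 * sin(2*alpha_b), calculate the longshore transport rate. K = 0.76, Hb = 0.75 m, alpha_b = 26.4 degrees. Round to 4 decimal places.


Q = K * Hb^2.5 * sin(2 * alpha_b)
Hb^2.5 = 0.75^2.5 = 0.487139
sin(2 * 26.4) = sin(52.8) = 0.796530
Q = 0.76 * 0.487139 * 0.796530
Q = 0.2949 m^3/s

0.2949


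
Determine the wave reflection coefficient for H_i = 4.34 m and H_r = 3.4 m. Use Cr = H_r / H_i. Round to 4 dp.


Cr = H_r / H_i
Cr = 3.4 / 4.34
Cr = 0.7834

0.7834


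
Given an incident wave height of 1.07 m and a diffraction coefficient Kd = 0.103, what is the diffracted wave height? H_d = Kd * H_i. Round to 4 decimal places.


H_d = Kd * H_i
H_d = 0.103 * 1.07
H_d = 0.1102 m

0.1102


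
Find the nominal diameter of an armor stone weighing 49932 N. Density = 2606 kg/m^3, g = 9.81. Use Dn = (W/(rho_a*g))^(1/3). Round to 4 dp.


V = W / (rho_a * g)
V = 49932 / (2606 * 9.81)
V = 49932 / 25564.86
V = 1.953150 m^3
Dn = V^(1/3) = 1.953150^(1/3)
Dn = 1.2500 m

1.2500


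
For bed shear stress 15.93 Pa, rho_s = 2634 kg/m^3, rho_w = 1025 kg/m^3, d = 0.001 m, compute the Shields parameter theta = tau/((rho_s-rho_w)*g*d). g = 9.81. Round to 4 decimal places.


theta = tau / ((rho_s - rho_w) * g * d)
rho_s - rho_w = 2634 - 1025 = 1609
Denominator = 1609 * 9.81 * 0.001 = 15.784290
theta = 15.93 / 15.784290
theta = 1.0092

1.0092


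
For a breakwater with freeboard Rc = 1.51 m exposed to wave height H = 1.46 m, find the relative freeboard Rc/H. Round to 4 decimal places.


Relative freeboard = Rc / H
= 1.51 / 1.46
= 1.0342

1.0342


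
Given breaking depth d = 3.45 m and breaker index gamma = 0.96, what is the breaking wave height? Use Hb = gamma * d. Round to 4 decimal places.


Hb = gamma * d
Hb = 0.96 * 3.45
Hb = 3.3120 m

3.3120


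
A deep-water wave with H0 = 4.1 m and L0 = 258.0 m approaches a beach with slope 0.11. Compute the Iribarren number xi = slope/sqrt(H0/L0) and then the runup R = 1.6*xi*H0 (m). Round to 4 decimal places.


xi = slope / sqrt(H0/L0)
H0/L0 = 4.1/258.0 = 0.015891
sqrt(0.015891) = 0.126061
xi = 0.11 / 0.126061 = 0.872591
R = 1.6 * xi * H0 = 1.6 * 0.872591 * 4.1
R = 5.7242 m

5.7242


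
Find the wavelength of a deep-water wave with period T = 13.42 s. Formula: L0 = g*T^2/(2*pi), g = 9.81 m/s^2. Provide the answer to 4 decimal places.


L0 = g * T^2 / (2 * pi)
L0 = 9.81 * 13.42^2 / (2 * pi)
L0 = 9.81 * 180.0964 / 6.28319
L0 = 1766.7457 / 6.28319
L0 = 281.1863 m

281.1863


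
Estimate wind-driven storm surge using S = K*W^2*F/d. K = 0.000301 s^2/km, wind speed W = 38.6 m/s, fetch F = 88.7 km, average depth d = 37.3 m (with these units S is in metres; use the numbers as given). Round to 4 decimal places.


S = K * W^2 * F / d
W^2 = 38.6^2 = 1489.96
S = 0.000301 * 1489.96 * 88.7 / 37.3
Numerator = 0.000301 * 1489.96 * 88.7 = 39.779995
S = 39.779995 / 37.3 = 1.0665 m

1.0665


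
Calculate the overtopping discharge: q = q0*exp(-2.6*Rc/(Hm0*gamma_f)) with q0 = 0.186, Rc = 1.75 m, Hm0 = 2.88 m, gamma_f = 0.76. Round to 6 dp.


q = q0 * exp(-2.6 * Rc / (Hm0 * gamma_f))
Exponent = -2.6 * 1.75 / (2.88 * 0.76)
= -2.6 * 1.75 / 2.1888
= -2.078765
exp(-2.078765) = 0.125085
q = 0.186 * 0.125085
q = 0.023266 m^3/s/m

0.023266


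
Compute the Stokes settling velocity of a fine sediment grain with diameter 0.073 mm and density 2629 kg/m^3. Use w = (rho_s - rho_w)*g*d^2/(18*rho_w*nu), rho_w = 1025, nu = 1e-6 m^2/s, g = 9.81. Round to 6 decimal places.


w = (rho_s - rho_w) * g * d^2 / (18 * rho_w * nu)
d = 0.073 mm = 0.000073 m
rho_s - rho_w = 2629 - 1025 = 1604
Numerator = 1604 * 9.81 * (0.000073)^2 = 0.000083853094
Denominator = 18 * 1025 * 1e-6 = 0.018450
w = 0.004545 m/s

0.004545


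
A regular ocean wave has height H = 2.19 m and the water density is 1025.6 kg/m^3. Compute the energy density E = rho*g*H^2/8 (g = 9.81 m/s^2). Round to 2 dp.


E = (1/8) * rho * g * H^2
E = (1/8) * 1025.6 * 9.81 * 2.19^2
E = 0.125 * 1025.6 * 9.81 * 4.7961
E = 6031.78 J/m^2

6031.78


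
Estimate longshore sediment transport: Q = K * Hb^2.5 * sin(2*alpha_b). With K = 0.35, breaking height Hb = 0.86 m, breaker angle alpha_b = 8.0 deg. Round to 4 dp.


Q = K * Hb^2.5 * sin(2 * alpha_b)
Hb^2.5 = 0.86^2.5 = 0.685877
sin(2 * 8.0) = sin(16.0) = 0.275637
Q = 0.35 * 0.685877 * 0.275637
Q = 0.0662 m^3/s

0.0662


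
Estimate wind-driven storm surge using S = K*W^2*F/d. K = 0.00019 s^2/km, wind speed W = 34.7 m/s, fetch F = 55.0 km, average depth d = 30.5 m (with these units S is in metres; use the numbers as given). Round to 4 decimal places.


S = K * W^2 * F / d
W^2 = 34.7^2 = 1204.09
S = 0.00019 * 1204.09 * 55.0 / 30.5
Numerator = 0.00019 * 1204.09 * 55.0 = 12.582741
S = 12.582741 / 30.5 = 0.4125 m

0.4125


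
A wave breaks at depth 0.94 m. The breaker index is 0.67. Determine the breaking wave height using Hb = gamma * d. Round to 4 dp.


Hb = gamma * d
Hb = 0.67 * 0.94
Hb = 0.6298 m

0.6298


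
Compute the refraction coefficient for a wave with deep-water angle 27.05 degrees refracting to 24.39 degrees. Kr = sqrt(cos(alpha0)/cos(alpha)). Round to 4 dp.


Kr = sqrt(cos(alpha0) / cos(alpha))
cos(27.05) = 0.890610
cos(24.39) = 0.910756
Kr = sqrt(0.890610 / 0.910756)
Kr = sqrt(0.977880)
Kr = 0.9889

0.9889


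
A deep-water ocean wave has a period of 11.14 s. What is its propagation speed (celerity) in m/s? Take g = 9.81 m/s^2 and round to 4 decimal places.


We use the deep-water celerity formula:
C = g * T / (2 * pi)
C = 9.81 * 11.14 / (2 * 3.14159...)
C = 109.283400 / 6.283185
C = 17.3930 m/s

17.3930


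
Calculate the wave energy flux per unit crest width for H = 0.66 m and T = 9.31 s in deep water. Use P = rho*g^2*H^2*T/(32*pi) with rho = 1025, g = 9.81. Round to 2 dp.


P = rho * g^2 * H^2 * T / (32 * pi)
P = 1025 * 9.81^2 * 0.66^2 * 9.31 / (32 * pi)
P = 1025 * 96.2361 * 0.4356 * 9.31 / 100.53096
P = 3979.23 W/m

3979.23


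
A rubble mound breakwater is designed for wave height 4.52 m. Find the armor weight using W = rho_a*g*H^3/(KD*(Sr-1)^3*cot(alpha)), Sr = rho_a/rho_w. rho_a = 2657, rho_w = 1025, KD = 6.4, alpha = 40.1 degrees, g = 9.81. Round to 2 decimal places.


Sr = rho_a / rho_w = 2657 / 1025 = 2.592195
(Sr - 1) = 1.592195
(Sr - 1)^3 = 4.036350
cot(40.1) = 1 / tan(40.1) = 1 / 0.842078 = 1.187538
Numerator = 2657 * 9.81 * 4.52^3 = 2406998.7582
Denominator = 6.4 * 4.036350 * 1.187538 = 30.677250
W = 2406998.7582 / 30.677250
W = 78462.01 N

78462.01


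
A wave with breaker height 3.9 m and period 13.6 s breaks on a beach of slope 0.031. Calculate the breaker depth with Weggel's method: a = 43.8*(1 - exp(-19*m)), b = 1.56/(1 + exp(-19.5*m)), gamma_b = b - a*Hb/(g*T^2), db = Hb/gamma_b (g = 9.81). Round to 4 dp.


a = 43.8 * (1 - exp(-19 * m))
exp(-19 * 0.031) = exp(-0.5890) = 0.554882
a = 43.8 * (1 - 0.554882) = 19.496173
b = 1.56 / (1 + exp(-19.5 * m))
exp(-19.5 * 0.031) = exp(-0.6045) = 0.546348
b = 1.56 / (1 + 0.546348) = 1.008829
Hb / (g * T^2) = 3.9 / (9.81 * 13.6^2) = 3.9 / 1814.4576 = 0.00214940
gamma_b = b - a * Hb/(g*T^2) = 1.008829 - 19.496173 * 0.00214940 = 0.966924
db = Hb / gamma_b = 3.9 / 0.966924
db = 4.0334 m

4.0334


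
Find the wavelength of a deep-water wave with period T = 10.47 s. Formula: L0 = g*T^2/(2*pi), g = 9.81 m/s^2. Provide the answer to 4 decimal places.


L0 = g * T^2 / (2 * pi)
L0 = 9.81 * 10.47^2 / (2 * pi)
L0 = 9.81 * 109.6209 / 6.28319
L0 = 1075.3810 / 6.28319
L0 = 171.1522 m

171.1522


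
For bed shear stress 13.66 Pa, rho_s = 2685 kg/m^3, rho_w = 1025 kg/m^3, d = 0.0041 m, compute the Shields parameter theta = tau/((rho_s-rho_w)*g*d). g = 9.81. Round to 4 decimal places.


theta = tau / ((rho_s - rho_w) * g * d)
rho_s - rho_w = 2685 - 1025 = 1660
Denominator = 1660 * 9.81 * 0.0041 = 66.766860
theta = 13.66 / 66.766860
theta = 0.2046

0.2046


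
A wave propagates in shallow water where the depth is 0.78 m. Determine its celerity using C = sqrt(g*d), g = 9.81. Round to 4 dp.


Using the shallow-water approximation:
C = sqrt(g * d) = sqrt(9.81 * 0.78)
C = sqrt(7.6518)
C = 2.7662 m/s

2.7662


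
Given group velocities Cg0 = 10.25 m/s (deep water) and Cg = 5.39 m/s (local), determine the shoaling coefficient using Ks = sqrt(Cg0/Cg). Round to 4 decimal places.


Ks = sqrt(Cg0 / Cg)
Ks = sqrt(10.25 / 5.39)
Ks = sqrt(1.9017)
Ks = 1.3790

1.3790


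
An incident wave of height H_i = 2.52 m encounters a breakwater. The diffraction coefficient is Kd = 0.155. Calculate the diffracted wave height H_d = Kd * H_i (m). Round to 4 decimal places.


H_d = Kd * H_i
H_d = 0.155 * 2.52
H_d = 0.3906 m

0.3906


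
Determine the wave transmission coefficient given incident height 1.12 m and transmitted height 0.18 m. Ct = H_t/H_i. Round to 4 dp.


Ct = H_t / H_i
Ct = 0.18 / 1.12
Ct = 0.1607

0.1607


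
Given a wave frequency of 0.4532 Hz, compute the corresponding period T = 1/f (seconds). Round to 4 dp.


T = 1 / f
T = 1 / 0.4532
T = 2.2065 s

2.2065


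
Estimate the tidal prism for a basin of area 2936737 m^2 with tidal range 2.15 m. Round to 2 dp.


Tidal prism = Area * Tidal range
P = 2936737 * 2.15
P = 6313984.55 m^3

6313984.55


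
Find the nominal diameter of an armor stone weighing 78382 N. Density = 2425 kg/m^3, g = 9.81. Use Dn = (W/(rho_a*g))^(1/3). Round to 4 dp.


V = W / (rho_a * g)
V = 78382 / (2425 * 9.81)
V = 78382 / 23789.25
V = 3.294850 m^3
Dn = V^(1/3) = 3.294850^(1/3)
Dn = 1.4880 m

1.4880


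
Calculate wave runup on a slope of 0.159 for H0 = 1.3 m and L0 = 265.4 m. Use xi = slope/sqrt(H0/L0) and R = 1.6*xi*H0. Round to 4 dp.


xi = slope / sqrt(H0/L0)
H0/L0 = 1.3/265.4 = 0.004898
sqrt(0.004898) = 0.069988
xi = 0.159 / 0.069988 = 2.271830
R = 1.6 * xi * H0 = 1.6 * 2.271830 * 1.3
R = 4.7254 m

4.7254


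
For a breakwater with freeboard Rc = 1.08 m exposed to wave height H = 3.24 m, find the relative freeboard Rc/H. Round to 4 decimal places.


Relative freeboard = Rc / H
= 1.08 / 3.24
= 0.3333

0.3333


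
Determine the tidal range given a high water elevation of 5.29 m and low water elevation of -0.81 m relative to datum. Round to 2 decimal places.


Tidal range = High water - Low water
Tidal range = 5.29 - (-0.81)
Tidal range = 6.10 m

6.10


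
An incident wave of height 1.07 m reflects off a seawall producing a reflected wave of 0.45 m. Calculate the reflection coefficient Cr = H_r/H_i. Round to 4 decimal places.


Cr = H_r / H_i
Cr = 0.45 / 1.07
Cr = 0.4206

0.4206


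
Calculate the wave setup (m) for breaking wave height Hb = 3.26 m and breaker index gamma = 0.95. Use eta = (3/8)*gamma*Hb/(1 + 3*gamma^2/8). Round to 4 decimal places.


eta = (3/8) * gamma * Hb / (1 + 3*gamma^2/8)
Numerator = (3/8) * 0.95 * 3.26 = 1.161375
Denominator = 1 + 3*0.95^2/8 = 1 + 0.338438 = 1.338438
eta = 1.161375 / 1.338438
eta = 0.8677 m

0.8677


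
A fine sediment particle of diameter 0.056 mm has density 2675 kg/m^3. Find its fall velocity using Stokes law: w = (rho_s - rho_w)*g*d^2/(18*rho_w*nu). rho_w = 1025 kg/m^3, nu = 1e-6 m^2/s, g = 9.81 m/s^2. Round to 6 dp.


w = (rho_s - rho_w) * g * d^2 / (18 * rho_w * nu)
d = 0.056 mm = 0.000056 m
rho_s - rho_w = 2675 - 1025 = 1650
Numerator = 1650 * 9.81 * (0.000056)^2 = 0.000050760864
Denominator = 18 * 1025 * 1e-6 = 0.018450
w = 0.002751 m/s

0.002751


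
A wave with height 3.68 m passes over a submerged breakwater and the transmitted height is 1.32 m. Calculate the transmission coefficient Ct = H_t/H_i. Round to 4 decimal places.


Ct = H_t / H_i
Ct = 1.32 / 3.68
Ct = 0.3587

0.3587


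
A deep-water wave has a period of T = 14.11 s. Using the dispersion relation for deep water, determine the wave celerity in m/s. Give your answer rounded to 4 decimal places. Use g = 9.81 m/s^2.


We use the deep-water celerity formula:
C = g * T / (2 * pi)
C = 9.81 * 14.11 / (2 * 3.14159...)
C = 138.419100 / 6.283185
C = 22.0301 m/s

22.0301


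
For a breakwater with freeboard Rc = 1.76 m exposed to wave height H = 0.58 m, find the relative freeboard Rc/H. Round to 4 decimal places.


Relative freeboard = Rc / H
= 1.76 / 0.58
= 3.0345

3.0345


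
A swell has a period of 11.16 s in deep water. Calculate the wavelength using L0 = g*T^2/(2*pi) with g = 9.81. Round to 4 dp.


L0 = g * T^2 / (2 * pi)
L0 = 9.81 * 11.16^2 / (2 * pi)
L0 = 9.81 * 124.5456 / 6.28319
L0 = 1221.7923 / 6.28319
L0 = 194.4543 m

194.4543


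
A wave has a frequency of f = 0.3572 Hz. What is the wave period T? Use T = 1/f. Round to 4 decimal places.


T = 1 / f
T = 1 / 0.3572
T = 2.7996 s

2.7996


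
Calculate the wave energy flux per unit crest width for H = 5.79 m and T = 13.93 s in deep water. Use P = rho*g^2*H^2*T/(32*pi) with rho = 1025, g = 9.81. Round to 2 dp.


P = rho * g^2 * H^2 * T / (32 * pi)
P = 1025 * 9.81^2 * 5.79^2 * 13.93 / (32 * pi)
P = 1025 * 96.2361 * 33.5241 * 13.93 / 100.53096
P = 458216.02 W/m

458216.02


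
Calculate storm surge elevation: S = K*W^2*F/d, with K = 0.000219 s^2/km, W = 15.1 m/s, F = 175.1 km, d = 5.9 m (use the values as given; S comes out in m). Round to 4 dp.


S = K * W^2 * F / d
W^2 = 15.1^2 = 228.01
S = 0.000219 * 228.01 * 175.1 / 5.9
Numerator = 0.000219 * 228.01 * 175.1 = 8.743477
S = 8.743477 / 5.9 = 1.4819 m

1.4819


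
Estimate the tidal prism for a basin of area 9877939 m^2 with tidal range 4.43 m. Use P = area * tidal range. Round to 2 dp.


Tidal prism = Area * Tidal range
P = 9877939 * 4.43
P = 43759269.77 m^3

43759269.77


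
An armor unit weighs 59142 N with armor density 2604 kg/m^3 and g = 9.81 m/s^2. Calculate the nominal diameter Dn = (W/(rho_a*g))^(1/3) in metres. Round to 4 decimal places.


V = W / (rho_a * g)
V = 59142 / (2604 * 9.81)
V = 59142 / 25545.24
V = 2.315187 m^3
Dn = V^(1/3) = 2.315187^(1/3)
Dn = 1.3229 m

1.3229


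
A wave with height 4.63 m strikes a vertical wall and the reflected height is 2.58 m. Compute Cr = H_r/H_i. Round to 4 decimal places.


Cr = H_r / H_i
Cr = 2.58 / 4.63
Cr = 0.5572

0.5572


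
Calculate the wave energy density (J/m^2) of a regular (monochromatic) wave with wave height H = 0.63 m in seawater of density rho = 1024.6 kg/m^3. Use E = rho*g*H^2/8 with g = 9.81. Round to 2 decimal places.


E = (1/8) * rho * g * H^2
E = (1/8) * 1024.6 * 9.81 * 0.63^2
E = 0.125 * 1024.6 * 9.81 * 0.3969
E = 498.67 J/m^2

498.67


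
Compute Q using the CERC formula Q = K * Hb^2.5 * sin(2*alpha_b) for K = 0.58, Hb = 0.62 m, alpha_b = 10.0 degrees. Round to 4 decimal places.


Q = K * Hb^2.5 * sin(2 * alpha_b)
Hb^2.5 = 0.62^2.5 = 0.302677
sin(2 * 10.0) = sin(20.0) = 0.342020
Q = 0.58 * 0.302677 * 0.342020
Q = 0.0600 m^3/s

0.0600


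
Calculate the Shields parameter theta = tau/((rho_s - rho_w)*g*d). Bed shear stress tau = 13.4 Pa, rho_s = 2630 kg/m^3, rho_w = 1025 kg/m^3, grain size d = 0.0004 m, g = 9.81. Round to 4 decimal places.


theta = tau / ((rho_s - rho_w) * g * d)
rho_s - rho_w = 2630 - 1025 = 1605
Denominator = 1605 * 9.81 * 0.0004 = 6.298020
theta = 13.4 / 6.298020
theta = 2.1277

2.1277


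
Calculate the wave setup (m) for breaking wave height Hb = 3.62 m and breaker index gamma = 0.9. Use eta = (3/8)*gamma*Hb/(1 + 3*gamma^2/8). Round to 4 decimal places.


eta = (3/8) * gamma * Hb / (1 + 3*gamma^2/8)
Numerator = (3/8) * 0.9 * 3.62 = 1.221750
Denominator = 1 + 3*0.9^2/8 = 1 + 0.303750 = 1.303750
eta = 1.221750 / 1.303750
eta = 0.9371 m

0.9371


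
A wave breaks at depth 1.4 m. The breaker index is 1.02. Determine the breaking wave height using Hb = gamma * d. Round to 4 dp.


Hb = gamma * d
Hb = 1.02 * 1.4
Hb = 1.4280 m

1.4280


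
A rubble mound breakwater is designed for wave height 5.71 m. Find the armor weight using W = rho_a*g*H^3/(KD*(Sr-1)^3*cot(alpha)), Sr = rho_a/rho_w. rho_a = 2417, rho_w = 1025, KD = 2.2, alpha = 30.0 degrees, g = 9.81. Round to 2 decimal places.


Sr = rho_a / rho_w = 2417 / 1025 = 2.358049
(Sr - 1) = 1.358049
(Sr - 1)^3 = 2.504645
cot(30.0) = 1 / tan(30.0) = 1 / 0.577350 = 1.732051
Numerator = 2417 * 9.81 * 5.71^3 = 4414220.0853
Denominator = 2.2 * 2.504645 * 1.732051 = 9.543978
W = 4414220.0853 / 9.543978
W = 462513.66 N

462513.66


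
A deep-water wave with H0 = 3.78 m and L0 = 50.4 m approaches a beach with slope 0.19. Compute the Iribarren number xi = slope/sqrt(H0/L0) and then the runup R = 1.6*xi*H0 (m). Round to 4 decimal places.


xi = slope / sqrt(H0/L0)
H0/L0 = 3.78/50.4 = 0.075000
sqrt(0.075000) = 0.273861
xi = 0.19 / 0.273861 = 0.693782
R = 1.6 * xi * H0 = 1.6 * 0.693782 * 3.78
R = 4.1960 m

4.1960


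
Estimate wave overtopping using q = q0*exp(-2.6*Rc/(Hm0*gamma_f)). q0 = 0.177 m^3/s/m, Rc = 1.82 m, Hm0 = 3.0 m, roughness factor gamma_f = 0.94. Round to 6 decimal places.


q = q0 * exp(-2.6 * Rc / (Hm0 * gamma_f))
Exponent = -2.6 * 1.82 / (3.0 * 0.94)
= -2.6 * 1.82 / 2.8200
= -1.678014
exp(-1.678014) = 0.186744
q = 0.177 * 0.186744
q = 0.033054 m^3/s/m

0.033054


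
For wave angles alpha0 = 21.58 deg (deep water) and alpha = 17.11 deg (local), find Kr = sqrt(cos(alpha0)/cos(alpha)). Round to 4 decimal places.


Kr = sqrt(cos(alpha0) / cos(alpha))
cos(21.58) = 0.929905
cos(17.11) = 0.955742
Kr = sqrt(0.929905 / 0.955742)
Kr = sqrt(0.972967)
Kr = 0.9864

0.9864


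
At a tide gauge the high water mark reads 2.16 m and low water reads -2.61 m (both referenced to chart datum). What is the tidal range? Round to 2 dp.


Tidal range = High water - Low water
Tidal range = 2.16 - (-2.61)
Tidal range = 4.77 m

4.77


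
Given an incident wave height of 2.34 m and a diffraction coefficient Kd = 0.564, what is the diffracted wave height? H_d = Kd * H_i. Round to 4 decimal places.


H_d = Kd * H_i
H_d = 0.564 * 2.34
H_d = 1.3198 m

1.3198


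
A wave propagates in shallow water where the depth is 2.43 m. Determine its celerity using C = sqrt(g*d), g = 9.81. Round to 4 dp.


Using the shallow-water approximation:
C = sqrt(g * d) = sqrt(9.81 * 2.43)
C = sqrt(23.8383)
C = 4.8824 m/s

4.8824


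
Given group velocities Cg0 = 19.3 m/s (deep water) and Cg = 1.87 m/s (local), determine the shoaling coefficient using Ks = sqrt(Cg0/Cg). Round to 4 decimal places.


Ks = sqrt(Cg0 / Cg)
Ks = sqrt(19.3 / 1.87)
Ks = sqrt(10.3209)
Ks = 3.2126

3.2126


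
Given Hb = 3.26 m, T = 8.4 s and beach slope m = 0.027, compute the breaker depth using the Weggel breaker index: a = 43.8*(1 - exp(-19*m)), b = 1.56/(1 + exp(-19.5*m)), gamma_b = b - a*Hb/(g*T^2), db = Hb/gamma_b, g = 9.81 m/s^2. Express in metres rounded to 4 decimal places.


a = 43.8 * (1 - exp(-19 * m))
exp(-19 * 0.027) = exp(-0.5130) = 0.598697
a = 43.8 * (1 - 0.598697) = 17.577081
b = 1.56 / (1 + exp(-19.5 * m))
exp(-19.5 * 0.027) = exp(-0.5265) = 0.590669
b = 1.56 / (1 + 0.590669) = 0.980720
Hb / (g * T^2) = 3.26 / (9.81 * 8.4^2) = 3.26 / 692.1936 = 0.00470967
gamma_b = b - a * Hb/(g*T^2) = 0.980720 - 17.577081 * 0.00470967 = 0.897937
db = Hb / gamma_b = 3.26 / 0.897937
db = 3.6305 m

3.6305
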